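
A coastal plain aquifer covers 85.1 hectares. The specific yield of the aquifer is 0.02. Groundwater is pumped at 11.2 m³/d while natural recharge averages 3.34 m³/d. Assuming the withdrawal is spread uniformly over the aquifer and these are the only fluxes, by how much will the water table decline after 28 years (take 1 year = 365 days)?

A = 85.1 hectares = 8.51 × 10^5 m²
Net abstraction = 11.2 − 3.34 = 7.86 m³/d
t = 28 years = 10220 d
ΔV = Q × t = 7.86 m³/d × 10220 d = 80330 m³
Δh = ΔV / (Sy × A) = 80330 / (0.02 × 8.51 × 10^5) = 4.72 m

Δh ≈ 4.72 m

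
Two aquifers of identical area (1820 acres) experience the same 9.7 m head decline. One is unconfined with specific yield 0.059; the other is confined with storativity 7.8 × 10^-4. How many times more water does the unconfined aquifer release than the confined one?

ΔV_u / ΔV_c ≈ 75.6

A = 1820 acres = 7.365 × 10^6 m²
Unconfined: ΔV_u = Sy × A × Δh = 0.059 × 7.365 × 10^6 × 9.7 = 4.215 × 10^6 m³
Confined: ΔV_c = S × A × Δh = 7.8 × 10^-4 × 7.365 × 10^6 × 9.7 = 55730 m³
Ratio = ΔV_u / ΔV_c = Sy / S = 0.059 / 7.8 × 10^-4 = 75.64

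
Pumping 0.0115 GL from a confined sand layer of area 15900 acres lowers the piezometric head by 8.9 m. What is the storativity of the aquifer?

S ≈ 2 × 10^-5

A = 15900 acres = 6.435 × 10^7 m²
ΔV = 0.0115 GL = 11500 m³
S = ΔV / (A × Δh) = 11500 m³ / (6.435 × 10^7 m² × 8.9 m) = 2.008 × 10^-5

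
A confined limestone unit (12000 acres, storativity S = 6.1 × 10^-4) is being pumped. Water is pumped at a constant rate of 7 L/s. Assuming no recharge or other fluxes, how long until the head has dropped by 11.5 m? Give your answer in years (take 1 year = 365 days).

t ≈ 1.54 years

A = 12000 acres = 4.856 × 10^7 m²
ΔV = S × A × Δh = 6.1 × 10^-4 × 4.856 × 10^7 × 11.5 = 3.407 × 10^5 m³
Q = 7 L/s = 604.8 m³/d
t = ΔV / Q = 3.407 × 10^5 m³ / 604.8 m³/d = 563.3 d
t = 563.3 d ≈ 1.543 years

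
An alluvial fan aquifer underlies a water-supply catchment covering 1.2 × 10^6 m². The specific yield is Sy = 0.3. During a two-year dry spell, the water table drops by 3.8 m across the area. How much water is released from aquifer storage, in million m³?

ΔV ≈ 1.37 million m³

ΔV = Sy × A × Δh = 0.3 × 1.2 × 10^6 m² × 3.8 m = 1.368 × 10^6 m³
ΔV = 1.368 × 10^6 m³ = 1.368 million m³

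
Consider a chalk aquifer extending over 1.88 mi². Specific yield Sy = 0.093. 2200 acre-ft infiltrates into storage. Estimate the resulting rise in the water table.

A = 1.88 mi² = 4.869 × 10^6 m²
ΔV = 2200 acre-ft = 2.714 × 10^6 m³
Δh = ΔV / (Sy × A) = 2.714 × 10^6 m³ / (0.093 × 4.869 × 10^6 m²) = 5.993 m

Δh ≈ 5.99 m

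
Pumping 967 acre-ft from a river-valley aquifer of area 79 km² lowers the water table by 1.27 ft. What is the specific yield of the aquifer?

A = 79 km² = 7.9 × 10^7 m²
Δh = 1.27 ft = 0.3871 m
ΔV = 967 acre-ft = 1.193 × 10^6 m³
Sy = ΔV / (A × Δh) = 1.193 × 10^6 m³ / (7.9 × 10^7 m² × 0.3871 m) = 0.039

Sy ≈ 0.039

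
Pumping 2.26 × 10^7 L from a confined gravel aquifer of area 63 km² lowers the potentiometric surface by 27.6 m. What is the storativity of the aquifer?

S ≈ 1.3 × 10^-5

A = 63 km² = 6.3 × 10^7 m²
ΔV = 2.26 × 10^7 L = 22600 m³
S = ΔV / (A × Δh) = 22600 m³ / (6.3 × 10^7 m² × 27.6 m) = 1.3 × 10^-5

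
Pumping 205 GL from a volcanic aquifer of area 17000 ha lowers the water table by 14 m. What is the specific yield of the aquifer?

A = 17000 ha = 1.7 × 10^8 m²
ΔV = 205 GL = 2.05 × 10^8 m³
Sy = ΔV / (A × Δh) = 2.05 × 10^8 m³ / (1.7 × 10^8 m² × 14 m) = 0.08613

Sy ≈ 0.086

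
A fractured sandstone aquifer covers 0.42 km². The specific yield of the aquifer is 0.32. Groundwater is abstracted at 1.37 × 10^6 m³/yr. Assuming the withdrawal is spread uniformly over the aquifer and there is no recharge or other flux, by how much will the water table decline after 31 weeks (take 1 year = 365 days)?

Δh ≈ 6.06 m

A = 0.42 km² = 4.2 × 10^5 m²
Q = 1.37 × 10^6 m³/yr = 3753 m³/d
t = 31 weeks = 217 d
ΔV = Q × t = 3753 m³/d × 217 d = 8.145 × 10^5 m³
Δh = ΔV / (Sy × A) = 8.145 × 10^5 / (0.32 × 4.2 × 10^5) = 6.06 m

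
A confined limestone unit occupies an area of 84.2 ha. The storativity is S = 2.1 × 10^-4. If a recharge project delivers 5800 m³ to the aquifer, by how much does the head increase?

A = 84.2 ha = 8.42 × 10^5 m²
Δh = ΔV / (S × A) = 5800 m³ / (2.1 × 10^-4 × 8.42 × 10^5 m²) = 32.8 m

Δh ≈ 32.8 m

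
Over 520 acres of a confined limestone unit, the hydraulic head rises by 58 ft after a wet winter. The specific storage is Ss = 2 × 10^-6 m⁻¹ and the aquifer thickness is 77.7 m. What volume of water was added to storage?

ΔV ≈ 5780 m³

S = Ss × b = 2 × 10^-6 m⁻¹ × 77.7 m = 1.554 × 10^-4
A = 520 acres = 2.104 × 10^6 m²
Δh = 58 ft = 17.68 m
ΔV = S × A × Δh = 1.554 × 10^-4 × 2.104 × 10^6 m² × 17.68 m = 5781 m³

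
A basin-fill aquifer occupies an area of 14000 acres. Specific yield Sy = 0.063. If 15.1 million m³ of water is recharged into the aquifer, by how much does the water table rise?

A = 14000 acres = 5.666 × 10^7 m²
ΔV = 15.1 million m³ = 1.51 × 10^7 m³
Δh = ΔV / (Sy × A) = 1.51 × 10^7 m³ / (0.063 × 5.666 × 10^7 m²) = 4.23 m

Δh ≈ 4.23 m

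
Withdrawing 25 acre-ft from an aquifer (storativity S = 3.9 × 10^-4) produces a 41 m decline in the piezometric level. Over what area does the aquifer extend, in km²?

ΔV = 25 acre-ft = 30840 m³
A = ΔV / (S × Δh) = 30840 / (3.9 × 10^-4 × 41) = 1.929 × 10^6 m²
A = 1.929 × 10^6 m² = 1.929 km²

A ≈ 1.93 km²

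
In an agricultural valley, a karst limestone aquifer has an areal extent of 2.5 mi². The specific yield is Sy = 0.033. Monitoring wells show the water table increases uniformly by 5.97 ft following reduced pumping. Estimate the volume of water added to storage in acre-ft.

ΔV ≈ 315 acre-ft

A = 2.5 mi² = 6.475 × 10^6 m²
Δh = 5.97 ft = 1.82 m
ΔV = Sy × A × Δh = 0.033 × 6.475 × 10^6 m² × 1.82 m = 3.888 × 10^5 m³
ΔV = 3.888 × 10^5 m³ = 315.2 acre-ft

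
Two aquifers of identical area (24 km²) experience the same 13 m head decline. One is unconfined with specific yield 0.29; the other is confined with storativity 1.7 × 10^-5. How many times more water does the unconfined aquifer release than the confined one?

ΔV_u / ΔV_c ≈ 17100

A = 24 km² = 2.4 × 10^7 m²
Unconfined: ΔV_u = Sy × A × Δh = 0.29 × 2.4 × 10^7 × 13 = 9.048 × 10^7 m³
Confined: ΔV_c = S × A × Δh = 1.7 × 10^-5 × 2.4 × 10^7 × 13 = 5304 m³
Ratio = ΔV_u / ΔV_c = Sy / S = 0.29 / 1.7 × 10^-5 = 17060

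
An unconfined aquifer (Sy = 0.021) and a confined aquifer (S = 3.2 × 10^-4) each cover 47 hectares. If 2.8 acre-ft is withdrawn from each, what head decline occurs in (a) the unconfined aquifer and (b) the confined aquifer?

Δh_u ≈ 0.35 m; Δh_c ≈ 23 m

A = 47 hectares = 4.7 × 10^5 m²
ΔV = 2.8 acre-ft = 3454 m³
Unconfined: Δh_u = ΔV/(Sy·A) = 3454/(0.021 × 4.7 × 10^5) = 0.3499 m
Confined: Δh_c = ΔV/(S·A) = 3454/(3.2 × 10^-4 × 4.7 × 10^5) = 22.96 m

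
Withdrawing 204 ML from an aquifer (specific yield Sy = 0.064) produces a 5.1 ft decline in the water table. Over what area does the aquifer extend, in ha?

A ≈ 205 ha

Δh = 5.1 ft = 1.554 m
ΔV = 204 ML = 2.04 × 10^5 m³
A = ΔV / (Sy × Δh) = 2.04 × 10^5 / (0.064 × 1.554) = 2.051 × 10^6 m²
A = 2.051 × 10^6 m² = 205.1 ha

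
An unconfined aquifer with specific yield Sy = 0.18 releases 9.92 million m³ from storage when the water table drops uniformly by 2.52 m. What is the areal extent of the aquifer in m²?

A ≈ 2.19 × 10^7 m²

ΔV = 9.92 million m³ = 9.92 × 10^6 m³
A = ΔV / (Sy × Δh) = 9.92 × 10^6 / (0.18 × 2.52) = 2.187 × 10^7 m²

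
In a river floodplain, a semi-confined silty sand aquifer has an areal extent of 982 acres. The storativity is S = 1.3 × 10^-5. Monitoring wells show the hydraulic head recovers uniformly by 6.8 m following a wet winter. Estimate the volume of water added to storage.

ΔV ≈ 351 m³

A = 982 acres = 3.974 × 10^6 m²
ΔV = S × A × Δh = 1.3 × 10^-5 × 3.974 × 10^6 m² × 6.8 m = 351.3 m³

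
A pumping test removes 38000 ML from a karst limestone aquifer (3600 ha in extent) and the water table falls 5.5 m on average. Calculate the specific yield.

Sy ≈ 0.19

A = 3600 ha = 3.6 × 10^7 m²
ΔV = 38000 ML = 3.8 × 10^7 m³
Sy = ΔV / (A × Δh) = 3.8 × 10^7 m³ / (3.6 × 10^7 m² × 5.5 m) = 0.1919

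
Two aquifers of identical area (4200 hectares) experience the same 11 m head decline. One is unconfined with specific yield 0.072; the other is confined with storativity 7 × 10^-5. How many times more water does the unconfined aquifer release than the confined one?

ΔV_u / ΔV_c ≈ 1030

A = 4200 hectares = 4.2 × 10^7 m²
Unconfined: ΔV_u = Sy × A × Δh = 0.072 × 4.2 × 10^7 × 11 = 3.326 × 10^7 m³
Confined: ΔV_c = S × A × Δh = 7 × 10^-5 × 4.2 × 10^7 × 11 = 32340 m³
Ratio = ΔV_u / ΔV_c = Sy / S = 0.072 / 7 × 10^-5 = 1029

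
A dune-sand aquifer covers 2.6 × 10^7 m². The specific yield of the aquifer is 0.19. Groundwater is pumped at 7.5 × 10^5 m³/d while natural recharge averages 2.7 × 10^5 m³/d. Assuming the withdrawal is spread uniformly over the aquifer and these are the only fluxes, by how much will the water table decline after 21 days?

Δh ≈ 2.04 m

Net abstraction = 7.5 × 10^5 − 2.7 × 10^5 = 4.8 × 10^5 m³/d
ΔV = Q × t = 4.8 × 10^5 m³/d × 21 d = 1.008 × 10^7 m³
Δh = ΔV / (Sy × A) = 1.008 × 10^7 / (0.19 × 2.6 × 10^7) = 2.04 m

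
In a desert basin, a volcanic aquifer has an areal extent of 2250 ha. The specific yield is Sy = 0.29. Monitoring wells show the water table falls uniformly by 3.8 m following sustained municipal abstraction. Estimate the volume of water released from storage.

A = 2250 ha = 2.25 × 10^7 m²
ΔV = Sy × A × Δh = 0.29 × 2.25 × 10^7 m² × 3.8 m = 2.479 × 10^7 m³

ΔV ≈ 2.48 × 10^7 m³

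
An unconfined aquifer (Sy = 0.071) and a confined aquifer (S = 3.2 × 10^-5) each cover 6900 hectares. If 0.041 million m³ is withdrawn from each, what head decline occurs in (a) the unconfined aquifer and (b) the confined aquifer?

Δh_u ≈ 0.00837 m; Δh_c ≈ 18.6 m

A = 6900 hectares = 6.9 × 10^7 m²
ΔV = 0.041 million m³ = 41000 m³
Unconfined: Δh_u = ΔV/(Sy·A) = 41000/(0.071 × 6.9 × 10^7) = 0.008369 m
Confined: Δh_c = ΔV/(S·A) = 41000/(3.2 × 10^-5 × 6.9 × 10^7) = 18.57 m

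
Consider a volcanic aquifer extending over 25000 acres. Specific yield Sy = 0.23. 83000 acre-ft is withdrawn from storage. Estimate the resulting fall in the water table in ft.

Δh ≈ 14.4 ft

A = 25000 acres = 1.012 × 10^8 m²
ΔV = 83000 acre-ft = 1.024 × 10^8 m³
Δh = ΔV / (Sy × A) = 1.024 × 10^8 m³ / (0.23 × 1.012 × 10^8 m²) = 4.4 m
Δh = 4.4 m = 14.43 ft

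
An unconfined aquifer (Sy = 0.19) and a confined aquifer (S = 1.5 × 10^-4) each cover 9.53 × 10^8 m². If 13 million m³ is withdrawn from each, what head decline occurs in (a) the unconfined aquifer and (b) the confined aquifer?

Δh_u ≈ 0.0718 m; Δh_c ≈ 90.9 m

ΔV = 13 million m³ = 1.3 × 10^7 m³
Unconfined: Δh_u = ΔV/(Sy·A) = 1.3 × 10^7/(0.19 × 9.53 × 10^8) = 0.0718 m
Confined: Δh_c = ΔV/(S·A) = 1.3 × 10^7/(1.5 × 10^-4 × 9.53 × 10^8) = 90.94 m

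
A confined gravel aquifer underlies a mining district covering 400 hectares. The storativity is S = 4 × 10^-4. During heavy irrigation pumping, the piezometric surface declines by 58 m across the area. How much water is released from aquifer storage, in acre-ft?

ΔV ≈ 75.2 acre-ft

A = 400 hectares = 4 × 10^6 m²
ΔV = S × A × Δh = 4 × 10^-4 × 4 × 10^6 m² × 58 m = 92800 m³
ΔV = 92800 m³ = 75.23 acre-ft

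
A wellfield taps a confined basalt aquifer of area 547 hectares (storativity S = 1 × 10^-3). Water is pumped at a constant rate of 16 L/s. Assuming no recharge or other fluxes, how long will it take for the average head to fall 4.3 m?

t ≈ 17 days

A = 547 hectares = 5.47 × 10^6 m²
ΔV = S × A × Δh = 0.001 × 5.47 × 10^6 × 4.3 = 23520 m³
Q = 16 L/s = 1382 m³/d
t = ΔV / Q = 23520 m³ / 1382 m³/d = 17.01 d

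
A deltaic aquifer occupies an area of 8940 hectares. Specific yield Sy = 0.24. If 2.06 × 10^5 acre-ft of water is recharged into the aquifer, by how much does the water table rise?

A = 8940 hectares = 8.94 × 10^7 m²
ΔV = 2.06 × 10^5 acre-ft = 2.541 × 10^8 m³
Δh = ΔV / (Sy × A) = 2.541 × 10^8 m³ / (0.24 × 8.94 × 10^7 m²) = 11.84 m

Δh ≈ 11.8 m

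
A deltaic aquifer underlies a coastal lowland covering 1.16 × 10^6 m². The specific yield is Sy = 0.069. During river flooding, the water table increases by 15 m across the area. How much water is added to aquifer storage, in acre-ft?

ΔV = Sy × A × Δh = 0.069 × 1.16 × 10^6 m² × 15 m = 1.201 × 10^6 m³
ΔV = 1.201 × 10^6 m³ = 973.3 acre-ft

ΔV ≈ 973 acre-ft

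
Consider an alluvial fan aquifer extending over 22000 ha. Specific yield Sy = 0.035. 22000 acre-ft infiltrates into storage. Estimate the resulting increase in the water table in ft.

Δh ≈ 11.6 ft

A = 22000 ha = 2.2 × 10^8 m²
ΔV = 22000 acre-ft = 2.714 × 10^7 m³
Δh = ΔV / (Sy × A) = 2.714 × 10^7 m³ / (0.035 × 2.2 × 10^8 m²) = 3.524 m
Δh = 3.524 m = 11.56 ft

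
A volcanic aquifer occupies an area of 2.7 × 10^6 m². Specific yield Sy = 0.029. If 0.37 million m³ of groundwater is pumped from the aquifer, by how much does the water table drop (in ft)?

ΔV = 0.37 million m³ = 3.7 × 10^5 m³
Δh = ΔV / (Sy × A) = 3.7 × 10^5 m³ / (0.029 × 2.7 × 10^6 m²) = 4.725 m
Δh = 4.725 m = 15.5 ft

Δh ≈ 15.5 ft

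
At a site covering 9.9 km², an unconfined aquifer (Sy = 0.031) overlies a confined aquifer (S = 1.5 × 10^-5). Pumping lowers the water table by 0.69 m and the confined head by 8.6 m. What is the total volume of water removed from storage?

ΔV ≈ 2.13 × 10^5 m³

A = 9.9 km² = 9.9 × 10^6 m²
Unconfined: ΔV_u = Sy × A × Δh_u = 0.031 × 9.9 × 10^6 × 0.69 = 2.118 × 10^5 m³
Confined: ΔV_c = S × A × Δh_c = 1.5 × 10^-5 × 9.9 × 10^6 × 8.6 = 1277 m³
Total ΔV = 2.118 × 10^5 + 1277 = 2.13 × 10^5 m³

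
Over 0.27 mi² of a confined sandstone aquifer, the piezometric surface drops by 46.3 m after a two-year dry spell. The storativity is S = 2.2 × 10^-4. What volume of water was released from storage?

A = 0.27 mi² = 6.993 × 10^5 m²
ΔV = S × A × Δh = 2.2 × 10^-4 × 6.993 × 10^5 m² × 46.3 m = 7123 m³

ΔV ≈ 7120 m³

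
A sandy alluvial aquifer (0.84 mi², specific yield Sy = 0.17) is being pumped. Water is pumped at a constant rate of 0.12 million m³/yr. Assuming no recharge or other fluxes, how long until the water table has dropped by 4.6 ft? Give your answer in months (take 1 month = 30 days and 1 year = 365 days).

A = 0.84 mi² = 2.176 × 10^6 m²
Δh = 4.6 ft = 1.402 m
ΔV = Sy × A × Δh = 0.17 × 2.176 × 10^6 × 1.402 = 5.186 × 10^5 m³
Q = 0.12 million m³/yr = 328.8 m³/d
t = ΔV / Q = 5.186 × 10^5 m³ / 328.8 m³/d = 1577 d
t = 1577 d ≈ 52.58 months

t ≈ 52.6 months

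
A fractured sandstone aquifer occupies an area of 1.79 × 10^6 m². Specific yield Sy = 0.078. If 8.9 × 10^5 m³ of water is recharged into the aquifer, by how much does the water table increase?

Δh ≈ 6.37 m

Δh = ΔV / (Sy × A) = 8.9 × 10^5 m³ / (0.078 × 1.79 × 10^6 m²) = 6.374 m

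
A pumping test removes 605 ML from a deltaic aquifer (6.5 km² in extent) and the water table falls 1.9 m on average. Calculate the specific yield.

Sy ≈ 0.049

A = 6.5 km² = 6.5 × 10^6 m²
ΔV = 605 ML = 6.05 × 10^5 m³
Sy = ΔV / (A × Δh) = 6.05 × 10^5 m³ / (6.5 × 10^6 m² × 1.9 m) = 0.04899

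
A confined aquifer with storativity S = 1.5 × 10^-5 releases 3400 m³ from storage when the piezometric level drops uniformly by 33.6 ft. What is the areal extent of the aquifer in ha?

A ≈ 2210 ha

Δh = 33.6 ft = 10.24 m
A = ΔV / (S × Δh) = 3400 / (1.5 × 10^-5 × 10.24) = 2.213 × 10^7 m²
A = 2.213 × 10^7 m² = 2213 ha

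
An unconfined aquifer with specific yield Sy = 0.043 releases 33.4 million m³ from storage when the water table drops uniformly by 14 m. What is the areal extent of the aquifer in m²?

A ≈ 5.55 × 10^7 m²

ΔV = 33.4 million m³ = 3.34 × 10^7 m³
A = ΔV / (Sy × Δh) = 3.34 × 10^7 / (0.043 × 14) = 5.548 × 10^7 m²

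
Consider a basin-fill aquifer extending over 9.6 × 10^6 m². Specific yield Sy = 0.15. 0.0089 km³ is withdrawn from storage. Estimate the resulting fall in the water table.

ΔV = 0.0089 km³ = 8.9 × 10^6 m³
Δh = ΔV / (Sy × A) = 8.9 × 10^6 m³ / (0.15 × 9.6 × 10^6 m²) = 6.181 m

Δh ≈ 6.18 m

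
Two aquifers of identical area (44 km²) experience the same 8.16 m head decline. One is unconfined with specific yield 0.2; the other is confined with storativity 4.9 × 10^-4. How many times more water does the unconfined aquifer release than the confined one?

ΔV_u / ΔV_c ≈ 408

A = 44 km² = 4.4 × 10^7 m²
Unconfined: ΔV_u = Sy × A × Δh = 0.2 × 4.4 × 10^7 × 8.16 = 7.181 × 10^7 m³
Confined: ΔV_c = S × A × Δh = 4.9 × 10^-4 × 4.4 × 10^7 × 8.16 = 1.759 × 10^5 m³
Ratio = ΔV_u / ΔV_c = Sy / S = 0.2 / 4.9 × 10^-4 = 408.2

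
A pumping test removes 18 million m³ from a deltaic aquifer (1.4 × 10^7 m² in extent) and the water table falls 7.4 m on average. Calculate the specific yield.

Sy ≈ 0.17

ΔV = 18 million m³ = 1.8 × 10^7 m³
Sy = ΔV / (A × Δh) = 1.8 × 10^7 m³ / (1.4 × 10^7 m² × 7.4 m) = 0.1737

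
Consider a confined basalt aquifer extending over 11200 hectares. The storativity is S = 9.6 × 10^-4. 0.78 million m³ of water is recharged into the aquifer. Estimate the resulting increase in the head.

Δh ≈ 7.25 m

A = 11200 hectares = 1.12 × 10^8 m²
ΔV = 0.78 million m³ = 7.8 × 10^5 m³
Δh = ΔV / (S × A) = 7.8 × 10^5 m³ / (9.6 × 10^-4 × 1.12 × 10^8 m²) = 7.254 m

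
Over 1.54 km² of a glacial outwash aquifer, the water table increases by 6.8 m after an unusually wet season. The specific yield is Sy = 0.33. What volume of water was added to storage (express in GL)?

ΔV ≈ 3.46 GL

A = 1.54 km² = 1.54 × 10^6 m²
ΔV = Sy × A × Δh = 0.33 × 1.54 × 10^6 m² × 6.8 m = 3.456 × 10^6 m³
ΔV = 3.456 × 10^6 m³ = 3.456 GL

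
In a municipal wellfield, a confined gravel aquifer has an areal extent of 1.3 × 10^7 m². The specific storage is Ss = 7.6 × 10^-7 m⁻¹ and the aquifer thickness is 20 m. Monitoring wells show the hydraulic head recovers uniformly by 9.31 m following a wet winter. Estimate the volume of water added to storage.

S = Ss × b = 7.6 × 10^-7 m⁻¹ × 20 m = 1.52 × 10^-5
ΔV = S × A × Δh = 1.52 × 10^-5 × 1.3 × 10^7 m² × 9.31 m = 1840 m³

ΔV ≈ 1840 m³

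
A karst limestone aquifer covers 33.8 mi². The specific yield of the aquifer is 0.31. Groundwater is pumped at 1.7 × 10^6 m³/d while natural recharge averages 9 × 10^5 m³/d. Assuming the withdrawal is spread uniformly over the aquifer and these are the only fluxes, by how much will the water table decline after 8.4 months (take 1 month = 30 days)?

A = 33.8 mi² = 8.754 × 10^7 m²
Net abstraction = 1.7 × 10^6 − 9 × 10^5 = 8 × 10^5 m³/d
t = 8.4 months = 252 d
ΔV = Q × t = 8 × 10^5 m³/d × 252 d = 2.016 × 10^8 m³
Δh = ΔV / (Sy × A) = 2.016 × 10^8 / (0.31 × 8.754 × 10^7) = 7.429 m

Δh ≈ 7.43 m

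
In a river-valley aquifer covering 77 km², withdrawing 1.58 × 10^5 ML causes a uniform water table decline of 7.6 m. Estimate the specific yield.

Sy ≈ 0.27

A = 77 km² = 7.7 × 10^7 m²
ΔV = 1.58 × 10^5 ML = 1.58 × 10^8 m³
Sy = ΔV / (A × Δh) = 1.58 × 10^8 m³ / (7.7 × 10^7 m² × 7.6 m) = 0.27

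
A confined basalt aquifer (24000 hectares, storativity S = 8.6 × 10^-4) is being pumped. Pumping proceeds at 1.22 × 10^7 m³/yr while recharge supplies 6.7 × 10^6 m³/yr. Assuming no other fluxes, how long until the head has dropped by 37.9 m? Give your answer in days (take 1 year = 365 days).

A = 24000 hectares = 2.4 × 10^8 m²
ΔV = S × A × Δh = 8.6 × 10^-4 × 2.4 × 10^8 × 37.9 = 7.823 × 10^6 m³
Net withdrawal = 1.22 × 10^7 − 6.7 × 10^6 = 5.5 × 10^6 m³/yr = 15070 m³/d
t = ΔV / Q = 7.823 × 10^6 m³ / 15070 m³/d = 519.1 d

t ≈ 519 days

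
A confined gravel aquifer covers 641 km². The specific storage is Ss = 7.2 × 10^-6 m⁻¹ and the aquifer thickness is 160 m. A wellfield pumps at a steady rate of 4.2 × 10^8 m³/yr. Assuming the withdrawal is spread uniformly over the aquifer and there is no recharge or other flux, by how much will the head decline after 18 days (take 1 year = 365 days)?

Δh ≈ 28 m

S = Ss × b = 7.2 × 10^-6 m⁻¹ × 160 m = 1.152 × 10^-3
A = 641 km² = 6.41 × 10^8 m²
Q = 4.2 × 10^8 m³/yr = 1.151 × 10^6 m³/d
ΔV = Q × t = 1.151 × 10^6 m³/d × 18 d = 2.071 × 10^7 m³
Δh = ΔV / (S × A) = 2.071 × 10^7 / (0.001152 × 6.41 × 10^8) = 28.05 m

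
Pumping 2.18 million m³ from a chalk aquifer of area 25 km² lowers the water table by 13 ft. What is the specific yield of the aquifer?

A = 25 km² = 2.5 × 10^7 m²
Δh = 13 ft = 3.962 m
ΔV = 2.18 million m³ = 2.18 × 10^6 m³
Sy = ΔV / (A × Δh) = 2.18 × 10^6 m³ / (2.5 × 10^7 m² × 3.962 m) = 0.02201

Sy ≈ 0.022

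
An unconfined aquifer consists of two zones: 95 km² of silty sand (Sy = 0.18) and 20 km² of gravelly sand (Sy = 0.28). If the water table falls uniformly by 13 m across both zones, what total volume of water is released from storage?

A₁ = 95 km² = 9.5 × 10^7 m²; A₂ = 20 km² = 2 × 10^7 m²
ΔV₁ = 0.18 × 9.5 × 10^7 × 13 = 2.223 × 10^8 m³
ΔV₂ = 0.28 × 2 × 10^7 × 13 = 7.28 × 10^7 m³
ΔV = ΔV₁ + ΔV₂ = 2.951 × 10^8 m³

ΔV ≈ 2.95 × 10^8 m³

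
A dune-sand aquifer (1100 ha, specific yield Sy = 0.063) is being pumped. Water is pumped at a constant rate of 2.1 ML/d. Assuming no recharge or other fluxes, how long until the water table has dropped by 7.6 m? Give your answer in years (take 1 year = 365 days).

t ≈ 6.87 years

A = 1100 ha = 1.1 × 10^7 m²
ΔV = Sy × A × Δh = 0.063 × 1.1 × 10^7 × 7.6 = 5.267 × 10^6 m³
Q = 2.1 ML/d = 2100 m³/d
t = ΔV / Q = 5.267 × 10^6 m³ / 2100 m³/d = 2508 d
t = 2508 d ≈ 6.871 years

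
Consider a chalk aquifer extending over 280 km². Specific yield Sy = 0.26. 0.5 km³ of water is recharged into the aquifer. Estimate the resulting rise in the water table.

Δh ≈ 6.87 m

A = 280 km² = 2.8 × 10^8 m²
ΔV = 0.5 km³ = 5 × 10^8 m³
Δh = ΔV / (Sy × A) = 5 × 10^8 m³ / (0.26 × 2.8 × 10^8 m²) = 6.868 m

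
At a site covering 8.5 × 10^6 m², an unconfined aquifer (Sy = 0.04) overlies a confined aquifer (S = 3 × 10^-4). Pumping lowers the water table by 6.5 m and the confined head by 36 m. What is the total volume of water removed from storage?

ΔV ≈ 2.3 × 10^6 m³

Unconfined: ΔV_u = Sy × A × Δh_u = 0.04 × 8.5 × 10^6 × 6.5 = 2.21 × 10^6 m³
Confined: ΔV_c = S × A × Δh_c = 3 × 10^-4 × 8.5 × 10^6 × 36 = 91800 m³
Total ΔV = 2.21 × 10^6 + 91800 = 2.302 × 10^6 m³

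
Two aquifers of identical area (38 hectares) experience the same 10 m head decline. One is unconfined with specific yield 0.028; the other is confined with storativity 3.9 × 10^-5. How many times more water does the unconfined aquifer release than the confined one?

ΔV_u / ΔV_c ≈ 718

A = 38 hectares = 3.8 × 10^5 m²
Unconfined: ΔV_u = Sy × A × Δh = 0.028 × 3.8 × 10^5 × 10 = 1.064 × 10^5 m³
Confined: ΔV_c = S × A × Δh = 3.9 × 10^-5 × 3.8 × 10^5 × 10 = 148.2 m³
Ratio = ΔV_u / ΔV_c = Sy / S = 0.028 / 3.9 × 10^-5 = 717.9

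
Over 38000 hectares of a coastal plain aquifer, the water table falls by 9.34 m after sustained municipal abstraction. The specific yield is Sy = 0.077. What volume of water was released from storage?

A = 38000 hectares = 3.8 × 10^8 m²
ΔV = Sy × A × Δh = 0.077 × 3.8 × 10^8 m² × 9.34 m = 2.733 × 10^8 m³

ΔV ≈ 2.73 × 10^8 m³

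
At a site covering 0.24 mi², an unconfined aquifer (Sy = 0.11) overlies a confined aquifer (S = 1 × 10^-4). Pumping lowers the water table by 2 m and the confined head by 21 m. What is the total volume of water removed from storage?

A = 0.24 mi² = 6.216 × 10^5 m²
Unconfined: ΔV_u = Sy × A × Δh_u = 0.11 × 6.216 × 10^5 × 2 = 1.368 × 10^5 m³
Confined: ΔV_c = S × A × Δh_c = 1 × 10^-4 × 6.216 × 10^5 × 21 = 1305 m³
Total ΔV = 1.368 × 10^5 + 1305 = 1.381 × 10^5 m³

ΔV ≈ 1.38 × 10^5 m³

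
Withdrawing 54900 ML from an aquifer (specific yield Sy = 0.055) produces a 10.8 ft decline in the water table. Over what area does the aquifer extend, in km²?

A ≈ 303 km²

Δh = 10.8 ft = 3.292 m
ΔV = 54900 ML = 5.49 × 10^7 m³
A = ΔV / (Sy × Δh) = 5.49 × 10^7 / (0.055 × 3.292) = 3.032 × 10^8 m²
A = 3.032 × 10^8 m² = 303.2 km²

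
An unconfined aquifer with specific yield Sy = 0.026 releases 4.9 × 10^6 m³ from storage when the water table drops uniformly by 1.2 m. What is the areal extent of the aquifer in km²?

A ≈ 157 km²

A = ΔV / (Sy × Δh) = 4.9 × 10^6 / (0.026 × 1.2) = 1.571 × 10^8 m²
A = 1.571 × 10^8 m² = 157.1 km²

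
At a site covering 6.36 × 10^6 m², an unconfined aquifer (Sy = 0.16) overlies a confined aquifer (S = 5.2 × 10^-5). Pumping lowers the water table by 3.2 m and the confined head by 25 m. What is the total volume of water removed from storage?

Unconfined: ΔV_u = Sy × A × Δh_u = 0.16 × 6.36 × 10^6 × 3.2 = 3.256 × 10^6 m³
Confined: ΔV_c = S × A × Δh_c = 5.2 × 10^-5 × 6.36 × 10^6 × 25 = 8268 m³
Total ΔV = 3.256 × 10^6 + 8268 = 3.265 × 10^6 m³

ΔV ≈ 3.26 × 10^6 m³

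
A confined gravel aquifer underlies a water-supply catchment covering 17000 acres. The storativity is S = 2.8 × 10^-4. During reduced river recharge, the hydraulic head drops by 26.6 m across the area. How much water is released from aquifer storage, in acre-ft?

A = 17000 acres = 6.88 × 10^7 m²
ΔV = S × A × Δh = 2.8 × 10^-4 × 6.88 × 10^7 m² × 26.6 m = 5.124 × 10^5 m³
ΔV = 5.124 × 10^5 m³ = 415.4 acre-ft

ΔV ≈ 415 acre-ft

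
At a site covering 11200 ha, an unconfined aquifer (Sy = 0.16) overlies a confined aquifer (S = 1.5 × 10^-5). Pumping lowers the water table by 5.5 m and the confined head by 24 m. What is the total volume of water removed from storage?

ΔV ≈ 9.86 × 10^7 m³

A = 11200 ha = 1.12 × 10^8 m²
Unconfined: ΔV_u = Sy × A × Δh_u = 0.16 × 1.12 × 10^8 × 5.5 = 9.856 × 10^7 m³
Confined: ΔV_c = S × A × Δh_c = 1.5 × 10^-5 × 1.12 × 10^8 × 24 = 40320 m³
Total ΔV = 9.856 × 10^7 + 40320 = 9.86 × 10^7 m³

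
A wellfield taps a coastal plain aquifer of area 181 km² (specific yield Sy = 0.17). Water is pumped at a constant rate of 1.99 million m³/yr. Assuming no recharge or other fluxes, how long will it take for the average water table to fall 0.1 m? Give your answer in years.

t ≈ 1.55 years

A = 181 km² = 1.81 × 10^8 m²
ΔV = Sy × A × Δh = 0.17 × 1.81 × 10^8 × 0.1 = 3.077 × 10^6 m³
Q = 1.99 million m³/yr = 5452 m³/d
t = ΔV / Q = 3.077 × 10^6 m³ / 5452 m³/d = 564.4 d
t = 564.4 d ≈ 1.546 years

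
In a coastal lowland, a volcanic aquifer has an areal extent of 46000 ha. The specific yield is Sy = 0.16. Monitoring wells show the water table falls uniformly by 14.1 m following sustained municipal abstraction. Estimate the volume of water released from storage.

ΔV ≈ 1.04 × 10^9 m³

A = 46000 ha = 4.6 × 10^8 m²
ΔV = Sy × A × Δh = 0.16 × 4.6 × 10^8 m² × 14.1 m = 1.038 × 10^9 m³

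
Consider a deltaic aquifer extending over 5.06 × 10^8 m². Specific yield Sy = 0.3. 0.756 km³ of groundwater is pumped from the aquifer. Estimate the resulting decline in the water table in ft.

ΔV = 0.756 km³ = 7.56 × 10^8 m³
Δh = ΔV / (Sy × A) = 7.56 × 10^8 m³ / (0.3 × 5.06 × 10^8 m²) = 4.98 m
Δh = 4.98 m = 16.34 ft

Δh ≈ 16.3 ft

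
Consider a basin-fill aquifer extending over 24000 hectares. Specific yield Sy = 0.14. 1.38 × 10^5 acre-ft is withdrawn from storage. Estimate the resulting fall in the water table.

A = 24000 hectares = 2.4 × 10^8 m²
ΔV = 1.38 × 10^5 acre-ft = 1.702 × 10^8 m³
Δh = ΔV / (Sy × A) = 1.702 × 10^8 m³ / (0.14 × 2.4 × 10^8 m²) = 5.066 m

Δh ≈ 5.07 m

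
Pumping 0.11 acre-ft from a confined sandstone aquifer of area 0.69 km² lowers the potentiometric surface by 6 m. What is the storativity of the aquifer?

S ≈ 3.3 × 10^-5

A = 0.69 km² = 6.9 × 10^5 m²
ΔV = 0.11 acre-ft = 135.7 m³
S = ΔV / (A × Δh) = 135.7 m³ / (6.9 × 10^5 m² × 6 m) = 3.277 × 10^-5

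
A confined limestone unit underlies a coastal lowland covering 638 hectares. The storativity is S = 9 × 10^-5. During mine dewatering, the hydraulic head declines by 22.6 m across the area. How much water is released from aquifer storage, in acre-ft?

A = 638 hectares = 6.38 × 10^6 m²
ΔV = S × A × Δh = 9 × 10^-5 × 6.38 × 10^6 m² × 22.6 m = 12980 m³
ΔV = 12980 m³ = 10.52 acre-ft

ΔV ≈ 10.5 acre-ft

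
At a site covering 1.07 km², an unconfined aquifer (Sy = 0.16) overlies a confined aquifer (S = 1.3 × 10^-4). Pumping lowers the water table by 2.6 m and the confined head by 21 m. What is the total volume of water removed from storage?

A = 1.07 km² = 1.07 × 10^6 m²
Unconfined: ΔV_u = Sy × A × Δh_u = 0.16 × 1.07 × 10^6 × 2.6 = 4.451 × 10^5 m³
Confined: ΔV_c = S × A × Δh_c = 1.3 × 10^-4 × 1.07 × 10^6 × 21 = 2921 m³
Total ΔV = 4.451 × 10^5 + 2921 = 4.48 × 10^5 m³

ΔV ≈ 4.48 × 10^5 m³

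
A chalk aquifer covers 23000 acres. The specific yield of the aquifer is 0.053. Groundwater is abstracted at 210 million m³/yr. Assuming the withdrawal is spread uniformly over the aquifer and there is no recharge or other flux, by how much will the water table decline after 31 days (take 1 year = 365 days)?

Δh ≈ 3.62 m

A = 23000 acres = 9.308 × 10^7 m²
Q = 210 million m³/yr = 5.753 × 10^5 m³/d
ΔV = Q × t = 5.753 × 10^5 m³/d × 31 d = 1.784 × 10^7 m³
Δh = ΔV / (Sy × A) = 1.784 × 10^7 / (0.053 × 9.308 × 10^7) = 3.615 m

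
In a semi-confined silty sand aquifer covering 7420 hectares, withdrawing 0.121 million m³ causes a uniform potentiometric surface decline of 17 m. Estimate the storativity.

A = 7420 hectares = 7.42 × 10^7 m²
ΔV = 0.121 million m³ = 1.21 × 10^5 m³
S = ΔV / (A × Δh) = 1.21 × 10^5 m³ / (7.42 × 10^7 m² × 17 m) = 9.593 × 10^-5

S ≈ 9.6 × 10^-5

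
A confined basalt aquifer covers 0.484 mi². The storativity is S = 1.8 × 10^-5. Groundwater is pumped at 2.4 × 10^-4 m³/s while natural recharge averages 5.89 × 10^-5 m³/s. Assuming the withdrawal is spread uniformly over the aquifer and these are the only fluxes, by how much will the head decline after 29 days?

A = 0.484 mi² = 1.254 × 10^6 m²
Net abstraction = 2.4 × 10^-4 − 5.89 × 10^-5 = 1.811 × 10^-4 m³/s
Q_net = 1.811 × 10^-4 m³/s = 15.65 m³/d
ΔV = Q × t = 15.65 m³/d × 29 d = 453.8 m³
Δh = ΔV / (S × A) = 453.8 / (1.8 × 10^-5 × 1.254 × 10^6) = 20.11 m

Δh ≈ 20.1 m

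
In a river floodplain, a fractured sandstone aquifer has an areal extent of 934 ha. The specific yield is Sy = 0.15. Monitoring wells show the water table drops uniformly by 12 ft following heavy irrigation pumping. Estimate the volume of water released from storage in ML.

ΔV ≈ 5120 ML

A = 934 ha = 9.34 × 10^6 m²
Δh = 12 ft = 3.658 m
ΔV = Sy × A × Δh = 0.15 × 9.34 × 10^6 m² × 3.658 m = 5.124 × 10^6 m³
ΔV = 5.124 × 10^6 m³ = 5124 ML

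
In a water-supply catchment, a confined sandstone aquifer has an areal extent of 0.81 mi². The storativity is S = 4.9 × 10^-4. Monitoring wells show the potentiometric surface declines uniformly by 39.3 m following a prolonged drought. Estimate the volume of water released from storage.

ΔV ≈ 40400 m³

A = 0.81 mi² = 2.098 × 10^6 m²
ΔV = S × A × Δh = 4.9 × 10^-4 × 2.098 × 10^6 m² × 39.3 m = 40400 m³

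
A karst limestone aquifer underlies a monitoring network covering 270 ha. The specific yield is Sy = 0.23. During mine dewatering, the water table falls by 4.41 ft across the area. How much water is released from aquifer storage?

ΔV ≈ 8.35 × 10^5 m³

A = 270 ha = 2.7 × 10^6 m²
Δh = 4.41 ft = 1.344 m
ΔV = Sy × A × Δh = 0.23 × 2.7 × 10^6 m² × 1.344 m = 8.347 × 10^5 m³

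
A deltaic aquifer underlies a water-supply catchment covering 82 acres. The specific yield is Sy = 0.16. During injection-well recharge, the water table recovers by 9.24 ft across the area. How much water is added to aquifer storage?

A = 82 acres = 3.318 × 10^5 m²
Δh = 9.24 ft = 2.816 m
ΔV = Sy × A × Δh = 0.16 × 3.318 × 10^5 m² × 2.816 m = 1.495 × 10^5 m³

ΔV ≈ 1.5 × 10^5 m³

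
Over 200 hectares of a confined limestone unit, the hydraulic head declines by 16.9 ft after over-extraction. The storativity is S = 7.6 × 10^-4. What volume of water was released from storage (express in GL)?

ΔV ≈ 0.00783 GL

A = 200 hectares = 2 × 10^6 m²
Δh = 16.9 ft = 5.151 m
ΔV = S × A × Δh = 7.6 × 10^-4 × 2 × 10^6 m² × 5.151 m = 7830 m³
ΔV = 7830 m³ = 0.00783 GL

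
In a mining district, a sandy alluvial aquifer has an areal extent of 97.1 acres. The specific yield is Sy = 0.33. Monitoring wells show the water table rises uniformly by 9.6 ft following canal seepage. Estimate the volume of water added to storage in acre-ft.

ΔV ≈ 308 acre-ft

A = 97.1 acres = 3.929 × 10^5 m²
Δh = 9.6 ft = 2.926 m
ΔV = Sy × A × Δh = 0.33 × 3.929 × 10^5 m² × 2.926 m = 3.794 × 10^5 m³
ΔV = 3.794 × 10^5 m³ = 307.6 acre-ft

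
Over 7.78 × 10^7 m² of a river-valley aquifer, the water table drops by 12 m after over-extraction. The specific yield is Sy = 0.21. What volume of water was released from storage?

ΔV = Sy × A × Δh = 0.21 × 7.78 × 10^7 m² × 12 m = 1.961 × 10^8 m³

ΔV ≈ 1.96 × 10^8 m³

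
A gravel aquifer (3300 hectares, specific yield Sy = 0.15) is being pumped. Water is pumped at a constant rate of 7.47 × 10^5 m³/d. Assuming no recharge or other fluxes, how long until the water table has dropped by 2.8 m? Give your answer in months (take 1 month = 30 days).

t ≈ 0.618 months

A = 3300 hectares = 3.3 × 10^7 m²
ΔV = Sy × A × Δh = 0.15 × 3.3 × 10^7 × 2.8 = 1.386 × 10^7 m³
t = ΔV / Q = 1.386 × 10^7 m³ / 7.47 × 10^5 m³/d = 18.55 d
t = 18.55 d ≈ 0.6185 months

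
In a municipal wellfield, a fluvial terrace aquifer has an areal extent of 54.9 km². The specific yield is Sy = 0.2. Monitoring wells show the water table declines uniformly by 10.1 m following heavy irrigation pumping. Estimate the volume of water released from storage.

ΔV ≈ 1.11 × 10^8 m³

A = 54.9 km² = 5.49 × 10^7 m²
ΔV = Sy × A × Δh = 0.2 × 5.49 × 10^7 m² × 10.1 m = 1.109 × 10^8 m³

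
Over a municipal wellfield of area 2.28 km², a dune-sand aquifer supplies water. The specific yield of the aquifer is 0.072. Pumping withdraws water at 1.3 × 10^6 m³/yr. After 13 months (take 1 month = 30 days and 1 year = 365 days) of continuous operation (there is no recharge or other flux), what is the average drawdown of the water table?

A = 2.28 km² = 2.28 × 10^6 m²
Q = 1.3 × 10^6 m³/yr = 3562 m³/d
t = 13 months = 390 d
ΔV = Q × t = 3562 m³/d × 390 d = 1.389 × 10^6 m³
Δh = ΔV / (Sy × A) = 1.389 × 10^6 / (0.072 × 2.28 × 10^6) = 8.462 m

Δh ≈ 8.46 m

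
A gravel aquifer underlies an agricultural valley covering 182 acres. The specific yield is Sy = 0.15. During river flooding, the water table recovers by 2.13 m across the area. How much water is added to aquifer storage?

A = 182 acres = 7.365 × 10^5 m²
ΔV = Sy × A × Δh = 0.15 × 7.365 × 10^5 m² × 2.13 m = 2.353 × 10^5 m³

ΔV ≈ 2.35 × 10^5 m³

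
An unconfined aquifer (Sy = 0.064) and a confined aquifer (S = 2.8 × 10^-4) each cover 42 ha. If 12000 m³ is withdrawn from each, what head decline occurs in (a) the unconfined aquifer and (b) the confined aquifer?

Δh_u ≈ 0.446 m; Δh_c ≈ 102 m

A = 42 ha = 4.2 × 10^5 m²
Unconfined: Δh_u = ΔV/(Sy·A) = 12000/(0.064 × 4.2 × 10^5) = 0.4464 m
Confined: Δh_c = ΔV/(S·A) = 12000/(2.8 × 10^-4 × 4.2 × 10^5) = 102 m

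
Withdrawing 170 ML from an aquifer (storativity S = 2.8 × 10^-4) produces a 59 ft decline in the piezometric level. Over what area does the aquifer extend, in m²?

A ≈ 3.38 × 10^7 m²

Δh = 59 ft = 17.98 m
ΔV = 170 ML = 1.7 × 10^5 m³
A = ΔV / (S × Δh) = 1.7 × 10^5 / (2.8 × 10^-4 × 17.98) = 3.376 × 10^7 m²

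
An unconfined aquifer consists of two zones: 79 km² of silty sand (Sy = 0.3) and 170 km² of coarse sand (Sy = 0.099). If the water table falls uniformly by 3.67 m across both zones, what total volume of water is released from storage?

ΔV ≈ 1.49 × 10^8 m³

A₁ = 79 km² = 7.9 × 10^7 m²; A₂ = 170 km² = 1.7 × 10^8 m²
ΔV₁ = 0.3 × 7.9 × 10^7 × 3.67 = 8.698 × 10^7 m³
ΔV₂ = 0.099 × 1.7 × 10^8 × 3.67 = 6.177 × 10^7 m³
ΔV = ΔV₁ + ΔV₂ = 1.487 × 10^8 m³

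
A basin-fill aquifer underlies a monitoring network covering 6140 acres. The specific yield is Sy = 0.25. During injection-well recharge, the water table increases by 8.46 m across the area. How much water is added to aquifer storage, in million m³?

A = 6140 acres = 2.485 × 10^7 m²
ΔV = Sy × A × Δh = 0.25 × 2.485 × 10^7 m² × 8.46 m = 5.255 × 10^7 m³
ΔV = 5.255 × 10^7 m³ = 52.55 million m³

ΔV ≈ 52.6 million m³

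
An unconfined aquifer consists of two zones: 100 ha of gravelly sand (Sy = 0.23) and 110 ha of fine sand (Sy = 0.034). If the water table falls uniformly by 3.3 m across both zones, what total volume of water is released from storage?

ΔV ≈ 8.82 × 10^5 m³

A₁ = 100 ha = 1 × 10^6 m²; A₂ = 110 ha = 1.1 × 10^6 m²
ΔV₁ = 0.23 × 1 × 10^6 × 3.3 = 7.59 × 10^5 m³
ΔV₂ = 0.034 × 1.1 × 10^6 × 3.3 = 1.234 × 10^5 m³
ΔV = ΔV₁ + ΔV₂ = 8.824 × 10^5 m³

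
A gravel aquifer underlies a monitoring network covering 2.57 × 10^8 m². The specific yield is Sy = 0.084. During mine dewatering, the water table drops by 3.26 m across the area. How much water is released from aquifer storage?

ΔV ≈ 7.04 × 10^7 m³

ΔV = Sy × A × Δh = 0.084 × 2.57 × 10^8 m² × 3.26 m = 7.038 × 10^7 m³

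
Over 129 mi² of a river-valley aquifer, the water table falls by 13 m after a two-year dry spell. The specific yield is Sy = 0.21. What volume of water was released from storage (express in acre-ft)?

ΔV ≈ 7.39 × 10^5 acre-ft

A = 129 mi² = 3.341 × 10^8 m²
ΔV = Sy × A × Δh = 0.21 × 3.341 × 10^8 m² × 13 m = 9.121 × 10^8 m³
ΔV = 9.121 × 10^8 m³ = 7.395 × 10^5 acre-ft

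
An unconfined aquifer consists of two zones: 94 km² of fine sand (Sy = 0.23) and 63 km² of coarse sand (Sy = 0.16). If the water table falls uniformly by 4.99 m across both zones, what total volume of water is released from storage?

ΔV ≈ 1.58 × 10^8 m³

A₁ = 94 km² = 9.4 × 10^7 m²; A₂ = 63 km² = 6.3 × 10^7 m²
ΔV₁ = 0.23 × 9.4 × 10^7 × 4.99 = 1.079 × 10^8 m³
ΔV₂ = 0.16 × 6.3 × 10^7 × 4.99 = 5.03 × 10^7 m³
ΔV = ΔV₁ + ΔV₂ = 1.582 × 10^8 m³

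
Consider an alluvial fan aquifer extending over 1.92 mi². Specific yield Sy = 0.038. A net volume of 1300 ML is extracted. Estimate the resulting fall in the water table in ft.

Δh ≈ 22.6 ft

A = 1.92 mi² = 4.973 × 10^6 m²
ΔV = 1300 ML = 1.3 × 10^6 m³
Δh = ΔV / (Sy × A) = 1.3 × 10^6 m³ / (0.038 × 4.973 × 10^6 m²) = 6.88 m
Δh = 6.88 m = 22.57 ft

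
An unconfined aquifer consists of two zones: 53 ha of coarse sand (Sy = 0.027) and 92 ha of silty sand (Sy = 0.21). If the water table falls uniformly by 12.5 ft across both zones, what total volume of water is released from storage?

ΔV ≈ 7.91 × 10^5 m³

A₁ = 53 ha = 5.3 × 10^5 m²; A₂ = 92 ha = 9.2 × 10^5 m²
Δh = 12.5 ft = 3.81 m
ΔV₁ = 0.027 × 5.3 × 10^5 × 3.81 = 54520 m³
ΔV₂ = 0.21 × 9.2 × 10^5 × 3.81 = 7.361 × 10^5 m³
ΔV = ΔV₁ + ΔV₂ = 7.906 × 10^5 m³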